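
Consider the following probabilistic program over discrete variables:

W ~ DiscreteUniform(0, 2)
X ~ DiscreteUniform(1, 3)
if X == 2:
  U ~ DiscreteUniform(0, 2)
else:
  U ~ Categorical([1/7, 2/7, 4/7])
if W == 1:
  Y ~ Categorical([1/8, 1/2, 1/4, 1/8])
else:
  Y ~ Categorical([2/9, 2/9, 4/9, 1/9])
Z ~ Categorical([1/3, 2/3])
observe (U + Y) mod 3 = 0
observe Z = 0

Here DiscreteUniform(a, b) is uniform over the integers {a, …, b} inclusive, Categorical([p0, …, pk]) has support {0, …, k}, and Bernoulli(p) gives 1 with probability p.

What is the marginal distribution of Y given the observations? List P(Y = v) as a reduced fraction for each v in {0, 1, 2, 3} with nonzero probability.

P(Y=0) = 41/348, P(Y=1) = 527/1131, P(Y=2) = 779/2262, P(Y=3) = 25/348

Enumerate traces; 36 have nonzero weight after conditioning:
  (W=0, X=1, U=0, Y=0, Z=0) weight 2/1701
  (W=0, X=1, U=0, Y=3, Z=0) weight 1/1701
  (W=0, X=1, U=1, Y=2, Z=0) weight 8/1701
  (W=0, X=1, U=2, Y=1, Z=0) weight 8/1701
  (W=0, X=2, U=0, Y=0, Z=0) weight 2/729
  (W=0, X=2, U=0, Y=3, Z=0) weight 1/729
  (W=0, X=2, U=1, Y=2, Z=0) weight 4/729
  (W=0, X=2, U=2, Y=1, Z=0) weight 2/729
  … 28 more
Group by Y:
  weight(Y=0) = 533/40824
  weight(Y=1) = 527/10206
  weight(Y=2) = 779/20412
  weight(Y=3) = 325/40824
Total weight = 533/40824 + 527/10206 + 779/20412 + 325/40824 = 377/3402
P(Y=0 | obs) = 533/40824 / 377/3402 = 41/348
P(Y=1 | obs) = 527/10206 / 377/3402 = 527/1131
P(Y=2 | obs) = 779/20412 / 377/3402 = 779/2262
P(Y=3 | obs) = 325/40824 / 377/3402 = 25/348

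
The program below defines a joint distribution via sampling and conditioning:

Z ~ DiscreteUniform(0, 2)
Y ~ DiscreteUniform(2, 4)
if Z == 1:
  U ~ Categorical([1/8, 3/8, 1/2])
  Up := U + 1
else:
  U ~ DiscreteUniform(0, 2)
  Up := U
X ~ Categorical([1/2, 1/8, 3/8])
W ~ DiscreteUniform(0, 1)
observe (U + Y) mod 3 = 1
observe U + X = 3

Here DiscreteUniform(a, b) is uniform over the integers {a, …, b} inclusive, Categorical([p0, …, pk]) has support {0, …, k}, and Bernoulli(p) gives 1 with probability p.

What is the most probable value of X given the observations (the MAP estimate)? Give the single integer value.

argmax_v P(X = v | obs) = 2

Enumerate traces; 12 have nonzero weight after conditioning:
  (Z=0, Y=2, U=2, X=1, W=0) weight 1/432
  (Z=0, Y=2, U=2, X=1, W=1) weight 1/432
  (Z=0, Y=3, U=1, X=2, W=0) weight 1/144
  (Z=0, Y=3, U=1, X=2, W=1) weight 1/144
  (Z=1, Y=2, U=2, X=1, W=0) weight 1/288
  (Z=1, Y=2, U=2, X=1, W=1) weight 1/288
  (Z=1, Y=3, U=1, X=2, W=0) weight 1/128
  (Z=1, Y=3, U=1, X=2, W=1) weight 1/128
  … 4 more
Group by X:
  weight(X=1) = 7/432
  weight(X=2) = 25/576
Total weight = 7/432 + 25/576 = 103/1728
P(X=1 | obs) = 7/432 / 103/1728 = 28/103
P(X=2 | obs) = 25/576 / 103/1728 = 75/103
argmax = 2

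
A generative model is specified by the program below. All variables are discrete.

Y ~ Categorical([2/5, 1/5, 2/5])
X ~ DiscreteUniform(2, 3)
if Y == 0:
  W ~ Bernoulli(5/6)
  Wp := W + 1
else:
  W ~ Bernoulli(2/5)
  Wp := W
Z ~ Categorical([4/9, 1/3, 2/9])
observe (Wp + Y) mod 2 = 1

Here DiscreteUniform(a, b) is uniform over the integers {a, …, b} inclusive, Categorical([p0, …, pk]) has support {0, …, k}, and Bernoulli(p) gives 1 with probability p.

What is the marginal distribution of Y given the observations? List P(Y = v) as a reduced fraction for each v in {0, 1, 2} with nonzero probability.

P(Y=0) = 5/26, P(Y=1) = 9/26, P(Y=2) = 6/13

Enumerate traces; 18 have nonzero weight after conditioning:
  (Y=0, X=2, W=0, Z=0) weight 2/135
  (Y=0, X=2, W=0, Z=1) weight 1/90
  (Y=0, X=2, W=0, Z=2) weight 1/135
  (Y=0, X=3, W=0, Z=0) weight 2/135
  (Y=0, X=3, W=0, Z=1) weight 1/90
  (Y=0, X=3, W=0, Z=2) weight 1/135
  (Y=1, X=2, W=0, Z=0) weight 2/75
  (Y=1, X=2, W=0, Z=1) weight 1/50
  (Y=2, X=2, W=1, Z=0) weight 8/225
  … 9 more
Group by Y:
  weight(Y=0) = 1/15
  weight(Y=1) = 3/25
  weight(Y=2) = 4/25
Total weight = 1/15 + 3/25 + 4/25 = 26/75
P(Y=0 | obs) = 1/15 / 26/75 = 5/26
P(Y=1 | obs) = 3/25 / 26/75 = 9/26
P(Y=2 | obs) = 4/25 / 26/75 = 6/13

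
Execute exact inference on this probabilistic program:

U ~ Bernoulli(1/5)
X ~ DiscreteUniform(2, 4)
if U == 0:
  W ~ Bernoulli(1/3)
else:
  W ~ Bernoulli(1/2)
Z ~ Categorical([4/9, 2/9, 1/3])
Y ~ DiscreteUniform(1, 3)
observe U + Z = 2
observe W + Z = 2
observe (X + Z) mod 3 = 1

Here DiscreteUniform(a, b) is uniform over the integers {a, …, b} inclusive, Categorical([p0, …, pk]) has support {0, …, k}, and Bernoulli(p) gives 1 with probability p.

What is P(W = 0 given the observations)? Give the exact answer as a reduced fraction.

P(W = 0 | obs) = 8/9

Enumerate traces; 6 have nonzero weight after conditioning:
  (U=0, X=2, W=0, Z=2, Y=1) weight 8/405
  (U=0, X=2, W=0, Z=2, Y=2) weight 8/405
  (U=0, X=2, W=0, Z=2, Y=3) weight 8/405
  (U=1, X=3, W=1, Z=1, Y=1) weight 1/405
  (U=1, X=3, W=1, Z=1, Y=2) weight 1/405
  (U=1, X=3, W=1, Z=1, Y=3) weight 1/405
Group by W:
  weight(W=0) = 8/135
  weight(W=1) = 1/135
Total weight = 8/135 + 1/135 = 1/15
P(W=0 | obs) = 8/135 / 1/15 = 8/9
P(W=1 | obs) = 1/135 / 1/15 = 1/9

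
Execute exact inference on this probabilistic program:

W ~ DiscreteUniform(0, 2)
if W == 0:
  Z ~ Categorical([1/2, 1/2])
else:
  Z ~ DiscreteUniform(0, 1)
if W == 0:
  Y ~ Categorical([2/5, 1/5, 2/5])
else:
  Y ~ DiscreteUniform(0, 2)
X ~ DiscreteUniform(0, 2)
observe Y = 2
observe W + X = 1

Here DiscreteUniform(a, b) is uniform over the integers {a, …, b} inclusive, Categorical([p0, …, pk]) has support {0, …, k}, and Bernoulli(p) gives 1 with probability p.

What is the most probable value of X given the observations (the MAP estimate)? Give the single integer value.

Enumerate traces; 4 have nonzero weight after conditioning:
  (W=0, Z=0, Y=2, X=1) weight 1/45
  (W=0, Z=1, Y=2, X=1) weight 1/45
  (W=1, Z=0, Y=2, X=0) weight 1/54
  (W=1, Z=1, Y=2, X=0) weight 1/54
Group by X:
  weight(X=0) = 1/27
  weight(X=1) = 2/45
Total weight = 1/27 + 2/45 = 11/135
P(X=0 | obs) = 1/27 / 11/135 = 5/11
P(X=1 | obs) = 2/45 / 11/135 = 6/11
argmax = 1

argmax_v P(X = v | obs) = 1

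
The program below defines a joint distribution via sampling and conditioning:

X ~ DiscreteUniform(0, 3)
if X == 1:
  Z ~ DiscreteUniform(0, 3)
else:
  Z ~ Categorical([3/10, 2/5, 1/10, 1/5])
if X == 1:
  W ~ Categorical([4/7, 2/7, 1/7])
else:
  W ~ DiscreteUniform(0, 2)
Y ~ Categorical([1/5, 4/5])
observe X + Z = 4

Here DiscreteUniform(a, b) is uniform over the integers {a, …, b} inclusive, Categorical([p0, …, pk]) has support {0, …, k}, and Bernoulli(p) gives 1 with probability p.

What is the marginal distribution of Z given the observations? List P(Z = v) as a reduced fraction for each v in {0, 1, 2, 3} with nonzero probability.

Enumerate traces; 18 have nonzero weight after conditioning:
  (X=1, Z=3, W=0, Y=0) weight 1/140
  (X=1, Z=3, W=0, Y=1) weight 1/35
  (X=1, Z=3, W=1, Y=0) weight 1/280
  (X=1, Z=3, W=1, Y=1) weight 1/70
  (X=1, Z=3, W=2, Y=0) weight 1/560
  (X=1, Z=3, W=2, Y=1) weight 1/140
  (X=2, Z=2, W=0, Y=0) weight 1/600
  (X=2, Z=2, W=0, Y=1) weight 1/150
  (X=3, Z=1, W=0, Y=0) weight 1/150
  … 9 more
Group by Z:
  weight(Z=1) = 1/10
  weight(Z=2) = 1/40
  weight(Z=3) = 1/16
Total weight = 1/10 + 1/40 + 1/16 = 3/16
P(Z=1 | obs) = 1/10 / 3/16 = 8/15
P(Z=2 | obs) = 1/40 / 3/16 = 2/15
P(Z=3 | obs) = 1/16 / 3/16 = 1/3

P(Z=1) = 8/15, P(Z=2) = 2/15, P(Z=3) = 1/3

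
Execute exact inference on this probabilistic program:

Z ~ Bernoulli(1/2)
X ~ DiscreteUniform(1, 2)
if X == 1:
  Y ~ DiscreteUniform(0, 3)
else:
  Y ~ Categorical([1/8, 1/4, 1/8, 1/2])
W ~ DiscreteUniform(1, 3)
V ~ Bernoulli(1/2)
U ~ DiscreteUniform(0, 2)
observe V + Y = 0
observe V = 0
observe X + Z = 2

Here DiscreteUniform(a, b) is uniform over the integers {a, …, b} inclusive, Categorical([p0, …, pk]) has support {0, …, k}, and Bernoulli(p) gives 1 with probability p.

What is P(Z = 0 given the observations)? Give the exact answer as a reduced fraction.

Enumerate traces; 18 have nonzero weight after conditioning:
  (Z=0, X=2, Y=0, W=1, V=0, U=0) weight 1/576
  (Z=0, X=2, Y=0, W=1, V=0, U=1) weight 1/576
  (Z=0, X=2, Y=0, W=1, V=0, U=2) weight 1/576
  (Z=0, X=2, Y=0, W=2, V=0, U=0) weight 1/576
  (Z=0, X=2, Y=0, W=2, V=0, U=1) weight 1/576
  (Z=0, X=2, Y=0, W=2, V=0, U=2) weight 1/576
  (Z=0, X=2, Y=0, W=3, V=0, U=0) weight 1/576
  (Z=0, X=2, Y=0, W=3, V=0, U=1) weight 1/576
  (Z=1, X=1, Y=0, W=1, V=0, U=0) weight 1/288
  … 9 more
Group by Z:
  weight(Z=0) = 1/64
  weight(Z=1) = 1/32
Total weight = 1/64 + 1/32 = 3/64
P(Z=0 | obs) = 1/64 / 3/64 = 1/3
P(Z=1 | obs) = 1/32 / 3/64 = 2/3

P(Z = 0 | obs) = 1/3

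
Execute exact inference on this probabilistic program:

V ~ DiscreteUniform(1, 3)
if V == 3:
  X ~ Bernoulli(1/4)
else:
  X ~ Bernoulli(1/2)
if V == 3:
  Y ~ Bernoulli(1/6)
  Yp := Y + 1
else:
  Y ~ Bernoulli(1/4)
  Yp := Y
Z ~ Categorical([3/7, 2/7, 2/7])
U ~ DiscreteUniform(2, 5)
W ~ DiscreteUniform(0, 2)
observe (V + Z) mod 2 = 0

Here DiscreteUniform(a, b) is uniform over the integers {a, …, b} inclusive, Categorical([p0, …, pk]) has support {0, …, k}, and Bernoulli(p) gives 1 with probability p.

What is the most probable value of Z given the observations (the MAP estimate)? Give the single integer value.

Enumerate traces; 192 have nonzero weight after conditioning:
  (V=1, X=0, Y=0, Z=1, U=2, W=0) weight 1/336
  (V=1, X=0, Y=0, Z=1, U=2, W=1) weight 1/336
  (V=1, X=0, Y=0, Z=1, U=2, W=2) weight 1/336
  (V=1, X=0, Y=0, Z=1, U=3, W=0) weight 1/336
  (V=1, X=0, Y=0, Z=1, U=3, W=1) weight 1/336
  (V=1, X=0, Y=0, Z=1, U=3, W=2) weight 1/336
  (V=1, X=0, Y=0, Z=1, U=4, W=0) weight 1/336
  (V=1, X=0, Y=0, Z=1, U=4, W=1) weight 1/336
  (V=2, X=0, Y=0, Z=0, U=2, W=0) weight 1/224
  (V=2, X=0, Y=0, Z=2, U=2, W=0) weight 1/336
  … 182 more
Group by Z:
  weight(Z=0) = 1/7
  weight(Z=1) = 4/21
  weight(Z=2) = 2/21
Total weight = 1/7 + 4/21 + 2/21 = 3/7
P(Z=0 | obs) = 1/7 / 3/7 = 1/3
P(Z=1 | obs) = 4/21 / 3/7 = 4/9
P(Z=2 | obs) = 2/21 / 3/7 = 2/9
argmax = 1

argmax_v P(Z = v | obs) = 1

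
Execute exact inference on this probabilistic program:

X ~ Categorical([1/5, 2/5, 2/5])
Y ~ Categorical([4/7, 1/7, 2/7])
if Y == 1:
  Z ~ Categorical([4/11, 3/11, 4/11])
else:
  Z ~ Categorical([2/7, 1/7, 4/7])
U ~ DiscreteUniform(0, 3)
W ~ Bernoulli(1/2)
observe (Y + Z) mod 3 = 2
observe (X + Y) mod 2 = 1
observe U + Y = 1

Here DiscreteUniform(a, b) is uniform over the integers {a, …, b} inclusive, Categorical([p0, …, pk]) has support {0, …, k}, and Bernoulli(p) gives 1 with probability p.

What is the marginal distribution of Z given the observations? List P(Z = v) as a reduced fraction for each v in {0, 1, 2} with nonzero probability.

P(Z=1) = 63/415, P(Z=2) = 352/415

Enumerate traces; 6 have nonzero weight after conditioning:
  (X=0, Y=1, Z=1, U=0, W=0) weight 3/3080
  (X=0, Y=1, Z=1, U=0, W=1) weight 3/3080
  (X=1, Y=0, Z=2, U=1, W=0) weight 4/245
  (X=1, Y=0, Z=2, U=1, W=1) weight 4/245
  (X=2, Y=1, Z=1, U=0, W=0) weight 3/1540
  (X=2, Y=1, Z=1, U=0, W=1) weight 3/1540
Group by Z:
  weight(Z=1) = 9/1540
  weight(Z=2) = 8/245
Total weight = 9/1540 + 8/245 = 83/2156
P(Z=1 | obs) = 9/1540 / 83/2156 = 63/415
P(Z=2 | obs) = 8/245 / 83/2156 = 352/415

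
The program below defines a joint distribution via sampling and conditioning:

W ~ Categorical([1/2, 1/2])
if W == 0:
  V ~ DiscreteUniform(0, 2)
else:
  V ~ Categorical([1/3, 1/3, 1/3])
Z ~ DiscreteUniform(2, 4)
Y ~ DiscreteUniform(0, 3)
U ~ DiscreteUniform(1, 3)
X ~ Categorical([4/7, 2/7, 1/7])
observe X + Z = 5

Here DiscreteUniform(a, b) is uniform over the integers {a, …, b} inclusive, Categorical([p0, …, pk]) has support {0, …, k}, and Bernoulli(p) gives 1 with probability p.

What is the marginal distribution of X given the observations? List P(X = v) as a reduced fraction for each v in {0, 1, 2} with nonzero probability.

Enumerate traces; 144 have nonzero weight after conditioning:
  (W=0, V=0, Z=3, Y=0, U=1, X=2) weight 1/1512
  (W=0, V=0, Z=3, Y=0, U=2, X=2) weight 1/1512
  (W=0, V=0, Z=3, Y=0, U=3, X=2) weight 1/1512
  (W=0, V=0, Z=3, Y=1, U=1, X=2) weight 1/1512
  (W=0, V=0, Z=3, Y=1, U=2, X=2) weight 1/1512
  (W=0, V=0, Z=3, Y=1, U=3, X=2) weight 1/1512
  (W=0, V=0, Z=3, Y=2, U=1, X=2) weight 1/1512
  (W=0, V=0, Z=3, Y=2, U=2, X=2) weight 1/1512
  (W=0, V=0, Z=4, Y=0, U=1, X=1) weight 1/756
  … 135 more
Group by X:
  weight(X=1) = 2/21
  weight(X=2) = 1/21
Total weight = 2/21 + 1/21 = 1/7
P(X=1 | obs) = 2/21 / 1/7 = 2/3
P(X=2 | obs) = 1/21 / 1/7 = 1/3

P(X=1) = 2/3, P(X=2) = 1/3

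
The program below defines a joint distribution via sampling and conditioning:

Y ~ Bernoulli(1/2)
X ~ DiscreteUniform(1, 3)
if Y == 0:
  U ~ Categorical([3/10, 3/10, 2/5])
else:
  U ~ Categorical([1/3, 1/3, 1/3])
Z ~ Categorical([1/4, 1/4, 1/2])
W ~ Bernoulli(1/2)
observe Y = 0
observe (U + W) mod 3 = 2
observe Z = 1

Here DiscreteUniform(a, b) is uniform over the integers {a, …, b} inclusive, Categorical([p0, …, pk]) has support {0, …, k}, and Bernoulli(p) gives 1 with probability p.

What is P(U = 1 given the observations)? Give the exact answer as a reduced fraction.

Enumerate traces; 6 have nonzero weight after conditioning:
  (Y=0, X=1, U=1, Z=1, W=1) weight 1/160
  (Y=0, X=1, U=2, Z=1, W=0) weight 1/120
  (Y=0, X=2, U=1, Z=1, W=1) weight 1/160
  (Y=0, X=2, U=2, Z=1, W=0) weight 1/120
  (Y=0, X=3, U=1, Z=1, W=1) weight 1/160
  (Y=0, X=3, U=2, Z=1, W=0) weight 1/120
Group by U:
  weight(U=1) = 3/160
  weight(U=2) = 1/40
Total weight = 3/160 + 1/40 = 7/160
P(U=1 | obs) = 3/160 / 7/160 = 3/7
P(U=2 | obs) = 1/40 / 7/160 = 4/7

P(U = 1 | obs) = 3/7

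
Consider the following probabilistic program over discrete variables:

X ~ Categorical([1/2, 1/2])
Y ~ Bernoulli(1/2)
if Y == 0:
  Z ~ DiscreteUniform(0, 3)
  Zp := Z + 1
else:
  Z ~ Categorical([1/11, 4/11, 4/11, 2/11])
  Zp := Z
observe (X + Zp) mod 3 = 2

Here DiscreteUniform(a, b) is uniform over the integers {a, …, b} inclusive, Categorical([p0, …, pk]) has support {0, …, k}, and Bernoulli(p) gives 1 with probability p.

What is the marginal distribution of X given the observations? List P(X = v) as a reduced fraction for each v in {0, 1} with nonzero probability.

P(X=0) = 27/65, P(X=1) = 38/65

Enumerate traces; 5 have nonzero weight after conditioning:
  (X=0, Y=0, Z=1) weight 1/16
  (X=0, Y=1, Z=2) weight 1/11
  (X=1, Y=0, Z=0) weight 1/16
  (X=1, Y=0, Z=3) weight 1/16
  (X=1, Y=1, Z=1) weight 1/11
Group by X:
  weight(X=0) = 27/176
  weight(X=1) = 19/88
Total weight = 27/176 + 19/88 = 65/176
P(X=0 | obs) = 27/176 / 65/176 = 27/65
P(X=1 | obs) = 19/88 / 65/176 = 38/65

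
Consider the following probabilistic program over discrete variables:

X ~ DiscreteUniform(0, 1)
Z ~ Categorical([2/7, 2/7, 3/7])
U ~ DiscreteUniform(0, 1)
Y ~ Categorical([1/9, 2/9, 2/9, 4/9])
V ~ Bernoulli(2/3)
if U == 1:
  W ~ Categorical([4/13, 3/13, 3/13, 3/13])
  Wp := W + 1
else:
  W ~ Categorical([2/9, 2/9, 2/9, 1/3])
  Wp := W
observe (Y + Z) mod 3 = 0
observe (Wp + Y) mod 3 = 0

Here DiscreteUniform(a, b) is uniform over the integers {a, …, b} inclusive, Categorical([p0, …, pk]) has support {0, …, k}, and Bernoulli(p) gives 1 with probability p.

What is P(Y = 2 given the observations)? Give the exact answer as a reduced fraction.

P(Y = 2 | obs) = 178/797

Enumerate traces; 44 have nonzero weight after conditioning:
  (X=0, Z=0, U=0, Y=0, V=0, W=0) weight 1/1701
  (X=0, Z=0, U=0, Y=0, V=0, W=3) weight 1/1134
  (X=0, Z=0, U=0, Y=0, V=1, W=0) weight 2/1701
  (X=0, Z=0, U=0, Y=0, V=1, W=3) weight 1/567
  (X=0, Z=0, U=0, Y=3, V=0, W=0) weight 4/1701
  (X=0, Z=0, U=0, Y=3, V=0, W=3) weight 2/567
  (X=0, Z=0, U=0, Y=3, V=1, W=0) weight 8/1701
  (X=0, Z=0, U=0, Y=3, V=1, W=3) weight 4/567
  (X=0, Z=1, U=0, Y=2, V=0, W=1) weight 2/1701
  (X=0, Z=2, U=0, Y=1, V=0, W=2) weight 1/567
  … 34 more
Group by Y:
  weight(Y=0) = 92/7371
  weight(Y=1) = 53/2457
  weight(Y=2) = 178/7371
  weight(Y=3) = 368/7371
Total weight = 92/7371 + 53/2457 + 178/7371 + 368/7371 = 797/7371
P(Y=0 | obs) = 92/7371 / 797/7371 = 92/797
P(Y=1 | obs) = 53/2457 / 797/7371 = 159/797
P(Y=2 | obs) = 178/7371 / 797/7371 = 178/797
P(Y=3 | obs) = 368/7371 / 797/7371 = 368/797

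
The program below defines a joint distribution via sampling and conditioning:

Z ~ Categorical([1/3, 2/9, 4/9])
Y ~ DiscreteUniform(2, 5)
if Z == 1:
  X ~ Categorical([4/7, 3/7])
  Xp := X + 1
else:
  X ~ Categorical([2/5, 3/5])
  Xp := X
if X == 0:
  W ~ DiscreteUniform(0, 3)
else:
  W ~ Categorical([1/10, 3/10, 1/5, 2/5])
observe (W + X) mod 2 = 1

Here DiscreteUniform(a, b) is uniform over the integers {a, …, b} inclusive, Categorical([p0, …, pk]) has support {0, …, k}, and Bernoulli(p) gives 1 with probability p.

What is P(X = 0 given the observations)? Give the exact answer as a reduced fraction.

P(X = 0 | obs) = 230/407

Enumerate traces; 48 have nonzero weight after conditioning:
  (Z=0, Y=2, X=0, W=1) weight 1/120
  (Z=0, Y=2, X=0, W=3) weight 1/120
  (Z=0, Y=2, X=1, W=0) weight 1/200
  (Z=0, Y=2, X=1, W=2) weight 1/100
  (Z=0, Y=3, X=0, W=1) weight 1/120
  (Z=0, Y=3, X=0, W=3) weight 1/120
  (Z=0, Y=3, X=1, W=0) weight 1/200
  (Z=0, Y=3, X=1, W=2) weight 1/100
  … 40 more
Group by X:
  weight(X=0) = 23/105
  weight(X=1) = 59/350
Total weight = 23/105 + 59/350 = 407/1050
P(X=0 | obs) = 23/105 / 407/1050 = 230/407
P(X=1 | obs) = 59/350 / 407/1050 = 177/407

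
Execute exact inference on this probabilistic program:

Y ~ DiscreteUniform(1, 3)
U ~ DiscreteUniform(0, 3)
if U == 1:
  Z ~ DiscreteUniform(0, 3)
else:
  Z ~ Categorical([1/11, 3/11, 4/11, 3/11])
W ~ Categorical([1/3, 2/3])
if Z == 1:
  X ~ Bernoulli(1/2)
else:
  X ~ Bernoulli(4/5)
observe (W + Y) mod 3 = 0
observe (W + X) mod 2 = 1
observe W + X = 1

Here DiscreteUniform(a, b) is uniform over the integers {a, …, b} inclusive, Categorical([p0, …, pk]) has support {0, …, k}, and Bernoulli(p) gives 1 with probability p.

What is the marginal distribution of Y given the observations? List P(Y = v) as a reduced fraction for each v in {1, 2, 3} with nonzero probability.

Enumerate traces; 32 have nonzero weight after conditioning:
  (Y=2, U=0, Z=0, W=1, X=0) weight 1/990
  (Y=2, U=0, Z=1, W=1, X=0) weight 1/132
  (Y=2, U=0, Z=2, W=1, X=0) weight 2/495
  (Y=2, U=0, Z=3, W=1, X=0) weight 1/330
  (Y=2, U=1, Z=0, W=1, X=0) weight 1/360
  (Y=2, U=1, Z=1, W=1, X=0) weight 1/144
  (Y=2, U=1, Z=2, W=1, X=0) weight 1/360
  (Y=2, U=1, Z=3, W=1, X=0) weight 1/360
  (Y=3, U=0, Z=0, W=0, X=1) weight 1/495
  … 23 more
Group by Y:
  weight(Y=2) = 493/7920
  weight(Y=3) = 1267/15840
Total weight = 493/7920 + 1267/15840 = 751/5280
P(Y=2 | obs) = 493/7920 / 751/5280 = 986/2253
P(Y=3 | obs) = 1267/15840 / 751/5280 = 1267/2253

P(Y=2) = 986/2253, P(Y=3) = 1267/2253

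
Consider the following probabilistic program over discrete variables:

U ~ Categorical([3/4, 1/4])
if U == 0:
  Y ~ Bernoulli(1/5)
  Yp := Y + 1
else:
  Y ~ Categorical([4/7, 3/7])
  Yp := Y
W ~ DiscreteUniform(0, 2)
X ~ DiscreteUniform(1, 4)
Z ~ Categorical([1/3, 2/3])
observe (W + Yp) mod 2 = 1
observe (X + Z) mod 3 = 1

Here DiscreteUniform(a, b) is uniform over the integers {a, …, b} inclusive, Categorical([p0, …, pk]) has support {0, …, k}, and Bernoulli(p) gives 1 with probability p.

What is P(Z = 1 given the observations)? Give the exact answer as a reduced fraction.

P(Z = 1 | obs) = 1/2

Enumerate traces; 18 have nonzero weight after conditioning:
  (U=0, Y=0, W=0, X=1, Z=0) weight 1/60
  (U=0, Y=0, W=0, X=3, Z=1) weight 1/30
  (U=0, Y=0, W=0, X=4, Z=0) weight 1/60
  (U=0, Y=0, W=2, X=1, Z=0) weight 1/60
  (U=0, Y=0, W=2, X=3, Z=1) weight 1/30
  (U=0, Y=0, W=2, X=4, Z=0) weight 1/60
  (U=0, Y=1, W=1, X=1, Z=0) weight 1/240
  (U=0, Y=1, W=1, X=3, Z=1) weight 1/120
  … 10 more
Group by Z:
  weight(Z=0) = 239/2520
  weight(Z=1) = 239/2520
Total weight = 239/2520 + 239/2520 = 239/1260
P(Z=0 | obs) = 239/2520 / 239/1260 = 1/2
P(Z=1 | obs) = 239/2520 / 239/1260 = 1/2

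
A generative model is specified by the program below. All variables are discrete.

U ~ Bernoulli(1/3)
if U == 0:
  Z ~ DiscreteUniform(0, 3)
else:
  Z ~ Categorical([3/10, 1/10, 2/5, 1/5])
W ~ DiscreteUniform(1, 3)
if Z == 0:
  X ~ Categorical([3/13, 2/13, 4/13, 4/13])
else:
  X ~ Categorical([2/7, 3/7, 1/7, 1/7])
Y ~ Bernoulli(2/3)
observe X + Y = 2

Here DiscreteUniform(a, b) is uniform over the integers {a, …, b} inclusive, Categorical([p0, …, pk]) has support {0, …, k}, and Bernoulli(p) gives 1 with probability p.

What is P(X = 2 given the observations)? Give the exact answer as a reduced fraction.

Enumerate traces; 48 have nonzero weight after conditioning:
  (U=0, Z=0, W=1, X=1, Y=1) weight 2/351
  (U=0, Z=0, W=1, X=2, Y=0) weight 2/351
  (U=0, Z=0, W=2, X=1, Y=1) weight 2/351
  (U=0, Z=0, W=2, X=2, Y=0) weight 2/351
  (U=0, Z=0, W=3, X=1, Y=1) weight 2/351
  (U=0, Z=0, W=3, X=2, Y=0) weight 2/351
  (U=0, Z=1, W=1, X=1, Y=1) weight 1/63
  (U=0, Z=1, W=1, X=2, Y=0) weight 1/378
  … 40 more
Group by X:
  weight(X=1) = 194/819
  weight(X=2) = 17/273
Total weight = 194/819 + 17/273 = 35/117
P(X=1 | obs) = 194/819 / 35/117 = 194/245
P(X=2 | obs) = 17/273 / 35/117 = 51/245

P(X = 2 | obs) = 51/245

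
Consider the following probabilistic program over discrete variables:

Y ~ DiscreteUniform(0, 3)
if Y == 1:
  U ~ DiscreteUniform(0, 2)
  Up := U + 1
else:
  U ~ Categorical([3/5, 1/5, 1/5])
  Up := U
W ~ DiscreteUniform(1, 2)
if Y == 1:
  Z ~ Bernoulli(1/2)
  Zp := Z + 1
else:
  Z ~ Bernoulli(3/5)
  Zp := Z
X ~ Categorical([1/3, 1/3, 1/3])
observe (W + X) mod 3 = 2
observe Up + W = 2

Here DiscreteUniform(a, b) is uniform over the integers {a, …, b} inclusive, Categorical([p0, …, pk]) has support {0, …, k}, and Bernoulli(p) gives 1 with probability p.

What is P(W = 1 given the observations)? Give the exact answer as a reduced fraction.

Enumerate traces; 14 have nonzero weight after conditioning:
  (Y=0, U=0, W=2, Z=0, X=0) weight 1/100
  (Y=0, U=0, W=2, Z=1, X=0) weight 3/200
  (Y=0, U=1, W=1, Z=0, X=1) weight 1/300
  (Y=0, U=1, W=1, Z=1, X=1) weight 1/200
  (Y=1, U=0, W=1, Z=0, X=1) weight 1/144
  (Y=1, U=0, W=1, Z=1, X=1) weight 1/144
  (Y=2, U=0, W=2, Z=0, X=0) weight 1/100
  (Y=2, U=0, W=2, Z=1, X=0) weight 3/200
  … 6 more
Group by W:
  weight(W=1) = 7/180
  weight(W=2) = 3/40
Total weight = 7/180 + 3/40 = 41/360
P(W=1 | obs) = 7/180 / 41/360 = 14/41
P(W=2 | obs) = 3/40 / 41/360 = 27/41

P(W = 1 | obs) = 14/41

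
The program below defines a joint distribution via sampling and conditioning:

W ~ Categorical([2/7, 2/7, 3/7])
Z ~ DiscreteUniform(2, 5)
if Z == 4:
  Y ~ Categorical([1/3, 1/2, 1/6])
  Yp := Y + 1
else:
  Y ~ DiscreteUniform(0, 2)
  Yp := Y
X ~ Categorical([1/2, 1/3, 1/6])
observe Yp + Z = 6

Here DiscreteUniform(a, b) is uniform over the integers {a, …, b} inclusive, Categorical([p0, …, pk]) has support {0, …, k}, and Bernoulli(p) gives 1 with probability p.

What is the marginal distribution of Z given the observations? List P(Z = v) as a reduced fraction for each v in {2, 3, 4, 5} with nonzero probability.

P(Z=4) = 3/5, P(Z=5) = 2/5

Enumerate traces; 18 have nonzero weight after conditioning:
  (W=0, Z=4, Y=1, X=0) weight 1/56
  (W=0, Z=4, Y=1, X=1) weight 1/84
  (W=0, Z=4, Y=1, X=2) weight 1/168
  (W=0, Z=5, Y=1, X=0) weight 1/84
  (W=0, Z=5, Y=1, X=1) weight 1/126
  (W=0, Z=5, Y=1, X=2) weight 1/252
  (W=1, Z=4, Y=1, X=0) weight 1/56
  (W=1, Z=4, Y=1, X=1) weight 1/84
  … 10 more
Group by Z:
  weight(Z=4) = 1/8
  weight(Z=5) = 1/12
Total weight = 1/8 + 1/12 = 5/24
P(Z=4 | obs) = 1/8 / 5/24 = 3/5
P(Z=5 | obs) = 1/12 / 5/24 = 2/5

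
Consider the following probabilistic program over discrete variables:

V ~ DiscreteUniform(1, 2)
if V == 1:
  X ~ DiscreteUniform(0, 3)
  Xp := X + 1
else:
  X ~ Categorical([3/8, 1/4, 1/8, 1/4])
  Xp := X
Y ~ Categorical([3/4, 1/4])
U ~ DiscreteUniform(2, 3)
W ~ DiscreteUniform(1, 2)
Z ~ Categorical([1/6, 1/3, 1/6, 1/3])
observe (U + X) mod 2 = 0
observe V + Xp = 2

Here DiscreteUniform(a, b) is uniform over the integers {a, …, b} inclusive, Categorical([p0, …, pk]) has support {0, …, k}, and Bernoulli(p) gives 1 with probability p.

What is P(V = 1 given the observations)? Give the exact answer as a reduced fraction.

Enumerate traces; 32 have nonzero weight after conditioning:
  (V=1, X=0, Y=0, U=2, W=1, Z=0) weight 1/256
  (V=1, X=0, Y=0, U=2, W=1, Z=1) weight 1/128
  (V=1, X=0, Y=0, U=2, W=1, Z=2) weight 1/256
  (V=1, X=0, Y=0, U=2, W=1, Z=3) weight 1/128
  (V=1, X=0, Y=0, U=2, W=2, Z=0) weight 1/256
  (V=1, X=0, Y=0, U=2, W=2, Z=1) weight 1/128
  (V=1, X=0, Y=0, U=2, W=2, Z=2) weight 1/256
  (V=1, X=0, Y=0, U=2, W=2, Z=3) weight 1/128
  (V=2, X=0, Y=0, U=2, W=1, Z=0) weight 3/512
  … 23 more
Group by V:
  weight(V=1) = 1/16
  weight(V=2) = 3/32
Total weight = 1/16 + 3/32 = 5/32
P(V=1 | obs) = 1/16 / 5/32 = 2/5
P(V=2 | obs) = 3/32 / 5/32 = 3/5

P(V = 1 | obs) = 2/5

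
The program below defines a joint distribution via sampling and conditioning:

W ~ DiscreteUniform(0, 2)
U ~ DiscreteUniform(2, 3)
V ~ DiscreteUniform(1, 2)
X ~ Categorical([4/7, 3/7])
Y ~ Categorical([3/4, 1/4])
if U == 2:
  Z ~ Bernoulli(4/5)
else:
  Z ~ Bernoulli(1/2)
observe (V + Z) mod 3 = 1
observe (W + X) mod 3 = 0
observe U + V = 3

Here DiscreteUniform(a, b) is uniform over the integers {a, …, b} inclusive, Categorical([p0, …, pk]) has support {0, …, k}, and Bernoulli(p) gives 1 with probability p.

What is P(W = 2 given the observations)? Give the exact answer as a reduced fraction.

P(W = 2 | obs) = 3/7

Enumerate traces; 4 have nonzero weight after conditioning:
  (W=0, U=2, V=1, X=0, Y=0, Z=0) weight 1/140
  (W=0, U=2, V=1, X=0, Y=1, Z=0) weight 1/420
  (W=2, U=2, V=1, X=1, Y=0, Z=0) weight 3/560
  (W=2, U=2, V=1, X=1, Y=1, Z=0) weight 1/560
Group by W:
  weight(W=0) = 1/105
  weight(W=2) = 1/140
Total weight = 1/105 + 1/140 = 1/60
P(W=0 | obs) = 1/105 / 1/60 = 4/7
P(W=2 | obs) = 1/140 / 1/60 = 3/7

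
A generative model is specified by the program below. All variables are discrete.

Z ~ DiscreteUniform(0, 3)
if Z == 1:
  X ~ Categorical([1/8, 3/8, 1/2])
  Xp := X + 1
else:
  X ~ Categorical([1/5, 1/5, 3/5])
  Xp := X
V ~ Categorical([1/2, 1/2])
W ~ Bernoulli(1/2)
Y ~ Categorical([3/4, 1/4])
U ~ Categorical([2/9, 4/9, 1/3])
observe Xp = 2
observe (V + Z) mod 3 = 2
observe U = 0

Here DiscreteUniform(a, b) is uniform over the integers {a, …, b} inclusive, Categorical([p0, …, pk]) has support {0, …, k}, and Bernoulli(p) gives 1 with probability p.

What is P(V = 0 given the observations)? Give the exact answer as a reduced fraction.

P(V = 0 | obs) = 8/13

Enumerate traces; 8 have nonzero weight after conditioning:
  (Z=1, X=1, V=1, W=0, Y=0, U=0) weight 1/256
  (Z=1, X=1, V=1, W=0, Y=1, U=0) weight 1/768
  (Z=1, X=1, V=1, W=1, Y=0, U=0) weight 1/256
  (Z=1, X=1, V=1, W=1, Y=1, U=0) weight 1/768
  (Z=2, X=2, V=0, W=0, Y=0, U=0) weight 1/160
  (Z=2, X=2, V=0, W=0, Y=1, U=0) weight 1/480
  (Z=2, X=2, V=0, W=1, Y=0, U=0) weight 1/160
  (Z=2, X=2, V=0, W=1, Y=1, U=0) weight 1/480
Group by V:
  weight(V=0) = 1/60
  weight(V=1) = 1/96
Total weight = 1/60 + 1/96 = 13/480
P(V=0 | obs) = 1/60 / 13/480 = 8/13
P(V=1 | obs) = 1/96 / 13/480 = 5/13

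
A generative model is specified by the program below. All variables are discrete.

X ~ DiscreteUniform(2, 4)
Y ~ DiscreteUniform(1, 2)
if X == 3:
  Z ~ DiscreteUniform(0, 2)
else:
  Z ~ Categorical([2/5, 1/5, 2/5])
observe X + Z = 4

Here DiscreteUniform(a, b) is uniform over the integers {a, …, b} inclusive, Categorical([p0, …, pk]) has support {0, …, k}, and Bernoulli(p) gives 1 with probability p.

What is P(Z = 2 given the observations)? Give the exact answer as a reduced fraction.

P(Z = 2 | obs) = 6/17

Enumerate traces; 6 have nonzero weight after conditioning:
  (X=2, Y=1, Z=2) weight 1/15
  (X=2, Y=2, Z=2) weight 1/15
  (X=3, Y=1, Z=1) weight 1/18
  (X=3, Y=2, Z=1) weight 1/18
  (X=4, Y=1, Z=0) weight 1/15
  (X=4, Y=2, Z=0) weight 1/15
Group by Z:
  weight(Z=0) = 2/15
  weight(Z=1) = 1/9
  weight(Z=2) = 2/15
Total weight = 2/15 + 1/9 + 2/15 = 17/45
P(Z=0 | obs) = 2/15 / 17/45 = 6/17
P(Z=1 | obs) = 1/9 / 17/45 = 5/17
P(Z=2 | obs) = 2/15 / 17/45 = 6/17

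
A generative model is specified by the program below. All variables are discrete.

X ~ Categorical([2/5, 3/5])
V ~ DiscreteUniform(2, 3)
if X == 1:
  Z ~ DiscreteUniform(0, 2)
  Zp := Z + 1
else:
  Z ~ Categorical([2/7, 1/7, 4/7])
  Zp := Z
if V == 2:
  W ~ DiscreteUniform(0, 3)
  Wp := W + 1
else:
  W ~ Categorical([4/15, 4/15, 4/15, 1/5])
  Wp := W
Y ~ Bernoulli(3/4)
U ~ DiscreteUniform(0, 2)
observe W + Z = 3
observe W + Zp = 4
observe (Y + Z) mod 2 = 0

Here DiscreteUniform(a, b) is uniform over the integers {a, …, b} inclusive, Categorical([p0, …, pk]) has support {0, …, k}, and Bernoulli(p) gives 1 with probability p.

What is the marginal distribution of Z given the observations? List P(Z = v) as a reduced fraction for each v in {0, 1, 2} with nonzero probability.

P(Z=0) = 27/151, P(Z=1) = 93/151, P(Z=2) = 31/151

Enumerate traces; 18 have nonzero weight after conditioning:
  (X=1, V=2, Z=0, W=3, Y=0, U=0) weight 1/480
  (X=1, V=2, Z=0, W=3, Y=0, U=1) weight 1/480
  (X=1, V=2, Z=0, W=3, Y=0, U=2) weight 1/480
  (X=1, V=2, Z=1, W=2, Y=1, U=0) weight 1/160
  (X=1, V=2, Z=1, W=2, Y=1, U=1) weight 1/160
  (X=1, V=2, Z=1, W=2, Y=1, U=2) weight 1/160
  (X=1, V=2, Z=2, W=1, Y=0, U=0) weight 1/480
  (X=1, V=2, Z=2, W=1, Y=0, U=1) weight 1/480
  … 10 more
Group by Z:
  weight(Z=0) = 9/800
  weight(Z=1) = 31/800
  weight(Z=2) = 31/2400
Total weight = 9/800 + 31/800 + 31/2400 = 151/2400
P(Z=0 | obs) = 9/800 / 151/2400 = 27/151
P(Z=1 | obs) = 31/800 / 151/2400 = 93/151
P(Z=2 | obs) = 31/2400 / 151/2400 = 31/151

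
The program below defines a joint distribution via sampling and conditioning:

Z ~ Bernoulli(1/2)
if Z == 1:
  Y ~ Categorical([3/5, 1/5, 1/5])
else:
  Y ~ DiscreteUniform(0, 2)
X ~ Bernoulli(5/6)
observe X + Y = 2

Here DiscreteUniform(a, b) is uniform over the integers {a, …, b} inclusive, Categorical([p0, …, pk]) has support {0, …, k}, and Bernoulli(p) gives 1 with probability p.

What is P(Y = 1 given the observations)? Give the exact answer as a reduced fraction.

Enumerate traces; 4 have nonzero weight after conditioning:
  (Z=0, Y=1, X=1) weight 5/36
  (Z=0, Y=2, X=0) weight 1/36
  (Z=1, Y=1, X=1) weight 1/12
  (Z=1, Y=2, X=0) weight 1/60
Group by Y:
  weight(Y=1) = 2/9
  weight(Y=2) = 2/45
Total weight = 2/9 + 2/45 = 4/15
P(Y=1 | obs) = 2/9 / 4/15 = 5/6
P(Y=2 | obs) = 2/45 / 4/15 = 1/6

P(Y = 1 | obs) = 5/6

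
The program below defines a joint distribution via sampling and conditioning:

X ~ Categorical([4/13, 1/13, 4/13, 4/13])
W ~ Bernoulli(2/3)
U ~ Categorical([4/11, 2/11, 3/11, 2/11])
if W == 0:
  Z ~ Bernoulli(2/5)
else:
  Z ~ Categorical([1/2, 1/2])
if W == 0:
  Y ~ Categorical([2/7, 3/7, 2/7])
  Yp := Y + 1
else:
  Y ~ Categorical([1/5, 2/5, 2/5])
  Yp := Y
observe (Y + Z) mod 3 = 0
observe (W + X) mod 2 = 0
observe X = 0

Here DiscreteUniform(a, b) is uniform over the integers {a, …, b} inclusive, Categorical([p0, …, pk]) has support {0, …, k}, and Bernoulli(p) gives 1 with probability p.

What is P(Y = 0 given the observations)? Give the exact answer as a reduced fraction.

P(Y = 0 | obs) = 3/5

Enumerate traces; 8 have nonzero weight after conditioning:
  (X=0, W=0, U=0, Z=0, Y=0) weight 32/5005
  (X=0, W=0, U=0, Z=1, Y=2) weight 64/15015
  (X=0, W=0, U=1, Z=0, Y=0) weight 16/5005
  (X=0, W=0, U=1, Z=1, Y=2) weight 32/15015
  (X=0, W=0, U=2, Z=0, Y=0) weight 24/5005
  (X=0, W=0, U=2, Z=1, Y=2) weight 16/5005
  (X=0, W=0, U=3, Z=0, Y=0) weight 16/5005
  (X=0, W=0, U=3, Z=1, Y=2) weight 32/15015
Group by Y:
  weight(Y=0) = 8/455
  weight(Y=2) = 16/1365
Total weight = 8/455 + 16/1365 = 8/273
P(Y=0 | obs) = 8/455 / 8/273 = 3/5
P(Y=2 | obs) = 16/1365 / 8/273 = 2/5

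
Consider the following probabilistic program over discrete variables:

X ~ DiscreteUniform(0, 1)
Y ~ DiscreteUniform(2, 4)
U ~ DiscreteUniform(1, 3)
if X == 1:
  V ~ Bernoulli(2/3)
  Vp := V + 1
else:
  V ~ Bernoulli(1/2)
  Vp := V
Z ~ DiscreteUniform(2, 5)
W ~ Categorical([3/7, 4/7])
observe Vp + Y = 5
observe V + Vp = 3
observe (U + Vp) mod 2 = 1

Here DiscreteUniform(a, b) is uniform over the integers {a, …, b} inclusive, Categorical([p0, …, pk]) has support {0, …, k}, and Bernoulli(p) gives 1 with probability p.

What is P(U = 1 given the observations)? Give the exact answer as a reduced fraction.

P(U = 1 | obs) = 1/2

Enumerate traces; 16 have nonzero weight after conditioning:
  (X=1, Y=3, U=1, V=1, Z=2, W=0) weight 1/252
  (X=1, Y=3, U=1, V=1, Z=2, W=1) weight 1/189
  (X=1, Y=3, U=1, V=1, Z=3, W=0) weight 1/252
  (X=1, Y=3, U=1, V=1, Z=3, W=1) weight 1/189
  (X=1, Y=3, U=1, V=1, Z=4, W=0) weight 1/252
  (X=1, Y=3, U=1, V=1, Z=4, W=1) weight 1/189
  (X=1, Y=3, U=1, V=1, Z=5, W=0) weight 1/252
  (X=1, Y=3, U=1, V=1, Z=5, W=1) weight 1/189
  (X=1, Y=3, U=3, V=1, Z=2, W=0) weight 1/252
  … 7 more
Group by U:
  weight(U=1) = 1/27
  weight(U=3) = 1/27
Total weight = 1/27 + 1/27 = 2/27
P(U=1 | obs) = 1/27 / 2/27 = 1/2
P(U=3 | obs) = 1/27 / 2/27 = 1/2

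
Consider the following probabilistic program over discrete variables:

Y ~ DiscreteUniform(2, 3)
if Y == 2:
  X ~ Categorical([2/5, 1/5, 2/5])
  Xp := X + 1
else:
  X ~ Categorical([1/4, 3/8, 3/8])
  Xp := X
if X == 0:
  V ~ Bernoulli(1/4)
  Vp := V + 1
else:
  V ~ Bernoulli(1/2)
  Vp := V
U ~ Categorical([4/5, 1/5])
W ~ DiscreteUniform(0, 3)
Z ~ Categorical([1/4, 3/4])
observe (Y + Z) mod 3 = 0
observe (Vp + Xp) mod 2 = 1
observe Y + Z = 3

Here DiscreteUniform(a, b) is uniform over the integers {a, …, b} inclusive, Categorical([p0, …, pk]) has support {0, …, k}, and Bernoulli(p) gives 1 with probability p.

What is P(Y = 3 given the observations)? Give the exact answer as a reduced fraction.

P(Y = 3 | obs) = 15/47

Enumerate traces; 48 have nonzero weight after conditioning:
  (Y=2, X=0, V=1, U=0, W=0, Z=1) weight 3/400
  (Y=2, X=0, V=1, U=0, W=1, Z=1) weight 3/400
  (Y=2, X=0, V=1, U=0, W=2, Z=1) weight 3/400
  (Y=2, X=0, V=1, U=0, W=3, Z=1) weight 3/400
  (Y=2, X=0, V=1, U=1, W=0, Z=1) weight 3/1600
  (Y=2, X=0, V=1, U=1, W=1, Z=1) weight 3/1600
  (Y=2, X=0, V=1, U=1, W=2, Z=1) weight 3/1600
  (Y=2, X=0, V=1, U=1, W=3, Z=1) weight 3/1600
  (Y=3, X=0, V=0, U=0, W=0, Z=0) weight 3/640
  … 39 more
Group by Y:
  weight(Y=2) = 3/20
  weight(Y=3) = 9/128
Total weight = 3/20 + 9/128 = 141/640
P(Y=2 | obs) = 3/20 / 141/640 = 32/47
P(Y=3 | obs) = 9/128 / 141/640 = 15/47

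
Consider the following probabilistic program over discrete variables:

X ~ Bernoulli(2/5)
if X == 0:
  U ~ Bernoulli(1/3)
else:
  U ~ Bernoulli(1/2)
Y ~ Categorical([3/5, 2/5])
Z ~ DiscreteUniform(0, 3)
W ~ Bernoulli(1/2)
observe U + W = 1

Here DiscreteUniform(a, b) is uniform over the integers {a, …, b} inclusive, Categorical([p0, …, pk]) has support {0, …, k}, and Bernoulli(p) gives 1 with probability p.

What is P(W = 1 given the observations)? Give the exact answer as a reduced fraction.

Enumerate traces; 32 have nonzero weight after conditioning:
  (X=0, U=0, Y=0, Z=0, W=1) weight 3/100
  (X=0, U=0, Y=0, Z=1, W=1) weight 3/100
  (X=0, U=0, Y=0, Z=2, W=1) weight 3/100
  (X=0, U=0, Y=0, Z=3, W=1) weight 3/100
  (X=0, U=0, Y=1, Z=0, W=1) weight 1/50
  (X=0, U=0, Y=1, Z=1, W=1) weight 1/50
  (X=0, U=0, Y=1, Z=2, W=1) weight 1/50
  (X=0, U=0, Y=1, Z=3, W=1) weight 1/50
  (X=0, U=1, Y=0, Z=0, W=0) weight 3/200
  … 23 more
Group by W:
  weight(W=0) = 1/5
  weight(W=1) = 3/10
Total weight = 1/5 + 3/10 = 1/2
P(W=0 | obs) = 1/5 / 1/2 = 2/5
P(W=1 | obs) = 3/10 / 1/2 = 3/5

P(W = 1 | obs) = 3/5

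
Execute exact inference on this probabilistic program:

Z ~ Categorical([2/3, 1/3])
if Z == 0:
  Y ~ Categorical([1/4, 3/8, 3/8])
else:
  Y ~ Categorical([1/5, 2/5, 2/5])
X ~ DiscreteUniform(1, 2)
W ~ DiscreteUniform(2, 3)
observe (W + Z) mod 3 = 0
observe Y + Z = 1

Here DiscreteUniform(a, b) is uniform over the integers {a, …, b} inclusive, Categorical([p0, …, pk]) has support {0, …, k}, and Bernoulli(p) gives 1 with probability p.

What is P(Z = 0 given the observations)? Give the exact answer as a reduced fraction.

P(Z = 0 | obs) = 15/19

Enumerate traces; 4 have nonzero weight after conditioning:
  (Z=0, Y=1, X=1, W=3) weight 1/16
  (Z=0, Y=1, X=2, W=3) weight 1/16
  (Z=1, Y=0, X=1, W=2) weight 1/60
  (Z=1, Y=0, X=2, W=2) weight 1/60
Group by Z:
  weight(Z=0) = 1/8
  weight(Z=1) = 1/30
Total weight = 1/8 + 1/30 = 19/120
P(Z=0 | obs) = 1/8 / 19/120 = 15/19
P(Z=1 | obs) = 1/30 / 19/120 = 4/19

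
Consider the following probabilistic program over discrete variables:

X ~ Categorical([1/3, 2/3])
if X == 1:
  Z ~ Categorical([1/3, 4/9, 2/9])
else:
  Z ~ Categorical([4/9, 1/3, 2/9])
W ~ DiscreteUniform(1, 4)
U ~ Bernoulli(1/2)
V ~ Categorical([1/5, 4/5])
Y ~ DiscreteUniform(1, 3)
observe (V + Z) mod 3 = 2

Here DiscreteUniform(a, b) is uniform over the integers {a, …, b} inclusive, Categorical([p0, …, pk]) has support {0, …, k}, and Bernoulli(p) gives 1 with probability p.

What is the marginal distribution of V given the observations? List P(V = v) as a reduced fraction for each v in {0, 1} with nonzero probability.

P(V=0) = 3/25, P(V=1) = 22/25

Enumerate traces; 96 have nonzero weight after conditioning:
  (X=0, Z=1, W=1, U=0, V=1, Y=1) weight 1/270
  (X=0, Z=1, W=1, U=0, V=1, Y=2) weight 1/270
  (X=0, Z=1, W=1, U=0, V=1, Y=3) weight 1/270
  (X=0, Z=1, W=1, U=1, V=1, Y=1) weight 1/270
  (X=0, Z=1, W=1, U=1, V=1, Y=2) weight 1/270
  (X=0, Z=1, W=1, U=1, V=1, Y=3) weight 1/270
  (X=0, Z=1, W=2, U=0, V=1, Y=1) weight 1/270
  (X=0, Z=1, W=2, U=0, V=1, Y=2) weight 1/270
  (X=0, Z=2, W=1, U=0, V=0, Y=1) weight 1/1620
  … 87 more
Group by V:
  weight(V=0) = 2/45
  weight(V=1) = 44/135
Total weight = 2/45 + 44/135 = 10/27
P(V=0 | obs) = 2/45 / 10/27 = 3/25
P(V=1 | obs) = 44/135 / 10/27 = 22/25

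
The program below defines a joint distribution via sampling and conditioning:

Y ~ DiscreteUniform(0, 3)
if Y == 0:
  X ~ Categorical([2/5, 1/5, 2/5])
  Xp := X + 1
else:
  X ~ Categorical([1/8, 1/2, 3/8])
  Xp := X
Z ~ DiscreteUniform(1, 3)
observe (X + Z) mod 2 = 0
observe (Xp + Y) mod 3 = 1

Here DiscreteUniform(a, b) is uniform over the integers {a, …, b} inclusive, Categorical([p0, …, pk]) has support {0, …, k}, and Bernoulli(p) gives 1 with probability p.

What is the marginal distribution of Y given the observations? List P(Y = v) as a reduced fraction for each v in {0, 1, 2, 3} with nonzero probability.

P(Y=0) = 4/19, P(Y=1) = 5/76, P(Y=2) = 15/76, P(Y=3) = 10/19

Enumerate traces; 5 have nonzero weight after conditioning:
  (Y=0, X=0, Z=2) weight 1/30
  (Y=1, X=0, Z=2) weight 1/96
  (Y=2, X=2, Z=2) weight 1/32
  (Y=3, X=1, Z=1) weight 1/24
  (Y=3, X=1, Z=3) weight 1/24
Group by Y:
  weight(Y=0) = 1/30
  weight(Y=1) = 1/96
  weight(Y=2) = 1/32
  weight(Y=3) = 1/12
Total weight = 1/30 + 1/96 + 1/32 + 1/12 = 19/120
P(Y=0 | obs) = 1/30 / 19/120 = 4/19
P(Y=1 | obs) = 1/96 / 19/120 = 5/76
P(Y=2 | obs) = 1/32 / 19/120 = 15/76
P(Y=3 | obs) = 1/12 / 19/120 = 10/19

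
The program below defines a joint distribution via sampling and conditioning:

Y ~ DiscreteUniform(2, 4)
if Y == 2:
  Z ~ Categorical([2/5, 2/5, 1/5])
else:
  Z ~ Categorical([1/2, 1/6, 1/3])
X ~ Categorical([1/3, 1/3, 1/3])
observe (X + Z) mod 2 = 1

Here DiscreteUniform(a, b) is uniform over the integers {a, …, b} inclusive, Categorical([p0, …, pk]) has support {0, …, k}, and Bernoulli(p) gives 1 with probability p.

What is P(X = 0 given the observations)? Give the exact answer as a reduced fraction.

Enumerate traces; 12 have nonzero weight after conditioning:
  (Y=2, Z=0, X=1) weight 2/45
  (Y=2, Z=1, X=0) weight 2/45
  (Y=2, Z=1, X=2) weight 2/45
  (Y=2, Z=2, X=1) weight 1/45
  (Y=3, Z=0, X=1) weight 1/18
  (Y=3, Z=1, X=0) weight 1/54
  (Y=3, Z=1, X=2) weight 1/54
  (Y=3, Z=2, X=1) weight 1/27
  … 4 more
Group by X:
  weight(X=0) = 11/135
  weight(X=1) = 34/135
  weight(X=2) = 11/135
Total weight = 11/135 + 34/135 + 11/135 = 56/135
P(X=0 | obs) = 11/135 / 56/135 = 11/56
P(X=1 | obs) = 34/135 / 56/135 = 17/28
P(X=2 | obs) = 11/135 / 56/135 = 11/56

P(X = 0 | obs) = 11/56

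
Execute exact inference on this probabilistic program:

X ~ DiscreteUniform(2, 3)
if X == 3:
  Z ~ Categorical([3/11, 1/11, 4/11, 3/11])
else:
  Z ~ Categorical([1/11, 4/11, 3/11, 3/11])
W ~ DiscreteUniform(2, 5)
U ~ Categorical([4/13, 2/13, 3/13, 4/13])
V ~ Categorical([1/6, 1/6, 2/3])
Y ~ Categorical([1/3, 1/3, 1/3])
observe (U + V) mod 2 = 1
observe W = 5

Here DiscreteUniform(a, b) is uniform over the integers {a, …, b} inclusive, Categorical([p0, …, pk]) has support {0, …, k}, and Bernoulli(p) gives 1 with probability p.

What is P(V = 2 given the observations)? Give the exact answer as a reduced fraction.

P(V = 2 | obs) = 24/37

Enumerate traces; 144 have nonzero weight after conditioning:
  (X=2, Z=0, W=5, U=0, V=1, Y=0) weight 1/5148
  (X=2, Z=0, W=5, U=0, V=1, Y=1) weight 1/5148
  (X=2, Z=0, W=5, U=0, V=1, Y=2) weight 1/5148
  (X=2, Z=0, W=5, U=1, V=0, Y=0) weight 1/10296
  (X=2, Z=0, W=5, U=1, V=0, Y=1) weight 1/10296
  (X=2, Z=0, W=5, U=1, V=0, Y=2) weight 1/10296
  (X=2, Z=0, W=5, U=1, V=2, Y=0) weight 1/2574
  (X=2, Z=0, W=5, U=1, V=2, Y=1) weight 1/2574
  … 136 more
Group by V:
  weight(V=0) = 1/52
  weight(V=1) = 7/312
  weight(V=2) = 1/13
Total weight = 1/52 + 7/312 + 1/13 = 37/312
P(V=0 | obs) = 1/52 / 37/312 = 6/37
P(V=1 | obs) = 7/312 / 37/312 = 7/37
P(V=2 | obs) = 1/13 / 37/312 = 24/37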